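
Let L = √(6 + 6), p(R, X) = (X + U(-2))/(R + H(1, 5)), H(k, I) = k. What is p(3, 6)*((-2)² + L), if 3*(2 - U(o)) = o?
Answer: 26/3 + 13*√3/3 ≈ 16.172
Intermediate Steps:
U(o) = 2 - o/3
p(R, X) = (8/3 + X)/(1 + R) (p(R, X) = (X + (2 - ⅓*(-2)))/(R + 1) = (X + (2 + ⅔))/(1 + R) = (X + 8/3)/(1 + R) = (8/3 + X)/(1 + R))
L = 2*√3 (L = √12 = 2*√3 ≈ 3.4641)
p(3, 6)*((-2)² + L) = ((8/3 + 6)/(1 + 3))*((-2)² + 2*√3) = ((26/3)/4)*(4 + 2*√3) = ((¼)*(26/3))*(4 + 2*√3) = 13*(4 + 2*√3)/6 = 26/3 + 13*√3/3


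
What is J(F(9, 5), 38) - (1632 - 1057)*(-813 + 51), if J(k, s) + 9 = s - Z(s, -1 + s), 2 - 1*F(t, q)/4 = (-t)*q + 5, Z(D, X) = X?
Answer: 438142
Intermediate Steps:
F(t, q) = -12 + 4*q*t (F(t, q) = 8 - 4*((-t)*q + 5) = 8 - 4*(-q*t + 5) = 8 - 4*(5 - q*t) = 8 + (-20 + 4*q*t) = -12 + 4*q*t)
J(k, s) = -8 (J(k, s) = -9 + (s - (-1 + s)) = -9 + (s + (1 - s)) = -9 + 1 = -8)
J(F(9, 5), 38) - (1632 - 1057)*(-813 + 51) = -8 - (1632 - 1057)*(-813 + 51) = -8 - 575*(-762) = -8 - 1*(-438150) = -8 + 438150 = 438142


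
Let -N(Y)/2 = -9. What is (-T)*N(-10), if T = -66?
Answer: 1188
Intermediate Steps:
N(Y) = 18 (N(Y) = -2*(-9) = 18)
(-T)*N(-10) = -1*(-66)*18 = 66*18 = 1188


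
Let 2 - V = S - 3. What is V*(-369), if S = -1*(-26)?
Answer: 7749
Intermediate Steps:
S = 26
V = -21 (V = 2 - (26 - 3) = 2 - 1*23 = 2 - 23 = -21)
V*(-369) = -21*(-369) = 7749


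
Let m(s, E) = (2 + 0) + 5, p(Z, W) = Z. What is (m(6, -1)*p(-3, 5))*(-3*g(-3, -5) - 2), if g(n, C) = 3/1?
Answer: 231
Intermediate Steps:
m(s, E) = 7 (m(s, E) = 2 + 5 = 7)
g(n, C) = 3 (g(n, C) = 3*1 = 3)
(m(6, -1)*p(-3, 5))*(-3*g(-3, -5) - 2) = (7*(-3))*(-3*3 - 2) = -21*(-9 - 2) = -21*(-11) = 231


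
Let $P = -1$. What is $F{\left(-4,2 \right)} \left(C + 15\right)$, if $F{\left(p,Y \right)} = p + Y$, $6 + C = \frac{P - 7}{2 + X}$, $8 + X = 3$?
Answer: $- \frac{70}{3} \approx -23.333$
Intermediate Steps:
$X = -5$ ($X = -8 + 3 = -5$)
$C = - \frac{10}{3}$ ($C = -6 + \frac{-1 - 7}{2 - 5} = -6 - \frac{8}{-3} = -6 - - \frac{8}{3} = -6 + \frac{8}{3} = - \frac{10}{3} \approx -3.3333$)
$F{\left(p,Y \right)} = Y + p$
$F{\left(-4,2 \right)} \left(C + 15\right) = \left(2 - 4\right) \left(- \frac{10}{3} + 15\right) = \left(-2\right) \frac{35}{3} = - \frac{70}{3}$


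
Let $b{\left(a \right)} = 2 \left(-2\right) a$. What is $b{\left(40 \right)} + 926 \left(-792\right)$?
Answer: $-733552$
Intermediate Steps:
$b{\left(a \right)} = - 4 a$
$b{\left(40 \right)} + 926 \left(-792\right) = \left(-4\right) 40 + 926 \left(-792\right) = -160 - 733392 = -733552$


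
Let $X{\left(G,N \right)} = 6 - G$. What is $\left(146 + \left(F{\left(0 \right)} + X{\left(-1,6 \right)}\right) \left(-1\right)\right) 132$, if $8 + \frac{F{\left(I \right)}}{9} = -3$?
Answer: $31416$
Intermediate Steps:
$F{\left(I \right)} = -99$ ($F{\left(I \right)} = -72 + 9 \left(-3\right) = -72 - 27 = -99$)
$\left(146 + \left(F{\left(0 \right)} + X{\left(-1,6 \right)}\right) \left(-1\right)\right) 132 = \left(146 + \left(-99 + \left(6 - -1\right)\right) \left(-1\right)\right) 132 = \left(146 + \left(-99 + \left(6 + 1\right)\right) \left(-1\right)\right) 132 = \left(146 + \left(-99 + 7\right) \left(-1\right)\right) 132 = \left(146 - -92\right) 132 = \left(146 + 92\right) 132 = 238 \cdot 132 = 31416$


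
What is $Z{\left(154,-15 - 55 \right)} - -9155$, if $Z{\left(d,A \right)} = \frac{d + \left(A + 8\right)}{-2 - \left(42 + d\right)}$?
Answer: $\frac{906299}{99} \approx 9154.5$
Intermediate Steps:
$Z{\left(d,A \right)} = \frac{8 + A + d}{-44 - d}$ ($Z{\left(d,A \right)} = \frac{d + \left(8 + A\right)}{-44 - d} = \frac{8 + A + d}{-44 - d}$)
$Z{\left(154,-15 - 55 \right)} - -9155 = \frac{-8 - \left(-15 - 55\right) - 154}{44 + 154} - -9155 = \frac{-8 - -70 - 154}{198} + 9155 = \frac{-8 + 70 - 154}{198} + 9155 = \frac{1}{198} \left(-92\right) + 9155 = - \frac{46}{99} + 9155 = \frac{906299}{99}$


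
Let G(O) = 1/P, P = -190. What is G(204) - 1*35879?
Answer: -6817011/190 ≈ -35879.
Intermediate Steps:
G(O) = -1/190 (G(O) = 1/(-190) = -1/190)
G(204) - 1*35879 = -1/190 - 1*35879 = -1/190 - 35879 = -6817011/190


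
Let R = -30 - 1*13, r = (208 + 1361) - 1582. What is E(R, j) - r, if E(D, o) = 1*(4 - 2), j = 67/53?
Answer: 15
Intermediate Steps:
r = -13 (r = 1569 - 1582 = -13)
j = 67/53 (j = 67*(1/53) = 67/53 ≈ 1.2642)
R = -43 (R = -30 - 13 = -43)
E(D, o) = 2 (E(D, o) = 1*2 = 2)
E(R, j) - r = 2 - 1*(-13) = 2 + 13 = 15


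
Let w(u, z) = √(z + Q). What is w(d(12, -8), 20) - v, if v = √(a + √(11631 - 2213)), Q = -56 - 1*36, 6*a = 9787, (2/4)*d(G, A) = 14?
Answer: -√(58722 + 36*√9418)/6 + 6*I*√2 ≈ -41.572 + 8.4853*I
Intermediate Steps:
d(G, A) = 28 (d(G, A) = 2*14 = 28)
a = 9787/6 (a = (⅙)*9787 = 9787/6 ≈ 1631.2)
Q = -92 (Q = -56 - 36 = -92)
w(u, z) = √(-92 + z) (w(u, z) = √(z - 92) = √(-92 + z))
v = √(9787/6 + √9418) (v = √(9787/6 + √(11631 - 2213)) = √(9787/6 + √9418) ≈ 41.572)
w(d(12, -8), 20) - v = √(-92 + 20) - √(58722 + 36*√9418)/6 = √(-72) - √(58722 + 36*√9418)/6 = 6*I*√2 - √(58722 + 36*√9418)/6 = -√(58722 + 36*√9418)/6 + 6*I*√2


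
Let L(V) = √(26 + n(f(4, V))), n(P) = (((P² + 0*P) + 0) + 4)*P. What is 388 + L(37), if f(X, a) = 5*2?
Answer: 388 + √1066 ≈ 420.65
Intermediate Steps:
f(X, a) = 10
n(P) = P*(4 + P²) (n(P) = (((P² + 0) + 0) + 4)*P = ((P² + 0) + 4)*P = (P² + 4)*P = (4 + P²)*P = P*(4 + P²))
L(V) = √1066 (L(V) = √(26 + 10*(4 + 10²)) = √(26 + 10*(4 + 100)) = √(26 + 10*104) = √(26 + 1040) = √1066)
388 + L(37) = 388 + √1066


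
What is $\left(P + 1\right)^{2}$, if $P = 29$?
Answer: $900$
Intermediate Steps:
$\left(P + 1\right)^{2} = \left(29 + 1\right)^{2} = 30^{2} = 900$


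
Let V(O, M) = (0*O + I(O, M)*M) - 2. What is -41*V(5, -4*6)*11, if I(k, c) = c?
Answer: -258874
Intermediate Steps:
V(O, M) = -2 + M² (V(O, M) = (0*O + M*M) - 2 = (0 + M²) - 2 = M² - 2 = -2 + M²)
-41*V(5, -4*6)*11 = -41*(-2 + (-4*6)²)*11 = -41*(-2 + (-24)²)*11 = -41*(-2 + 576)*11 = -41*574*11 = -23534*11 = -258874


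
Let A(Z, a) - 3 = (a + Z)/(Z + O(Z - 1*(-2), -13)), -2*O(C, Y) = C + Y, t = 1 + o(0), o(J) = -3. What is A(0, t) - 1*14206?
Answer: -156237/11 ≈ -14203.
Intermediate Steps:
t = -2 (t = 1 - 3 = -2)
O(C, Y) = -C/2 - Y/2 (O(C, Y) = -(C + Y)/2 = -C/2 - Y/2)
A(Z, a) = 3 + (Z + a)/(11/2 + Z/2) (A(Z, a) = 3 + (a + Z)/(Z + (-(Z - 1*(-2))/2 - ½*(-13))) = 3 + (Z + a)/(Z + (-(Z + 2)/2 + 13/2)) = 3 + (Z + a)/(Z + (-(2 + Z)/2 + 13/2)) = 3 + (Z + a)/(Z + ((-1 - Z/2) + 13/2)) = 3 + (Z + a)/(Z + (11/2 - Z/2)) = 3 + (Z + a)/(11/2 + Z/2))
A(0, t) - 1*14206 = (33 + 2*(-2) + 5*0)/(11 + 0) - 1*14206 = (33 - 4 + 0)/11 - 14206 = (1/11)*29 - 14206 = 29/11 - 14206 = -156237/11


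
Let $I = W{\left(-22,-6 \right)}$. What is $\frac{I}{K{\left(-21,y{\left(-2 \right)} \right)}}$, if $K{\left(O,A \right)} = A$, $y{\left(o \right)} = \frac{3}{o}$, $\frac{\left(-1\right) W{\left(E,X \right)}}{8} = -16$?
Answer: $- \frac{256}{3} \approx -85.333$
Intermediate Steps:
$W{\left(E,X \right)} = 128$ ($W{\left(E,X \right)} = \left(-8\right) \left(-16\right) = 128$)
$I = 128$
$\frac{I}{K{\left(-21,y{\left(-2 \right)} \right)}} = \frac{128}{3 \frac{1}{-2}} = \frac{128}{3 \left(- \frac{1}{2}\right)} = \frac{128}{- \frac{3}{2}} = 128 \left(- \frac{2}{3}\right) = - \frac{256}{3}$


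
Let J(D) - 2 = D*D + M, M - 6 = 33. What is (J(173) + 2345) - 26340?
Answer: 5975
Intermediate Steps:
M = 39 (M = 6 + 33 = 39)
J(D) = 41 + D**2 (J(D) = 2 + (D*D + 39) = 2 + (D**2 + 39) = 2 + (39 + D**2) = 41 + D**2)
(J(173) + 2345) - 26340 = ((41 + 173**2) + 2345) - 26340 = ((41 + 29929) + 2345) - 26340 = (29970 + 2345) - 26340 = 32315 - 26340 = 5975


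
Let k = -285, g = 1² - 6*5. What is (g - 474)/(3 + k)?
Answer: 503/282 ≈ 1.7837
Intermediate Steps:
g = -29 (g = 1 - 30 = -29)
(g - 474)/(3 + k) = (-29 - 474)/(3 - 285) = -503/(-282) = -503*(-1/282) = 503/282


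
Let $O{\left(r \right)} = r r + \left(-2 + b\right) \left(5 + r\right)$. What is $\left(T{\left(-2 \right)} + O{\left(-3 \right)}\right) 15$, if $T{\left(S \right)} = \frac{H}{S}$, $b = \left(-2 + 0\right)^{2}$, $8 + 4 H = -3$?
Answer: $\frac{1725}{8} \approx 215.63$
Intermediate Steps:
$H = - \frac{11}{4}$ ($H = -2 + \frac{1}{4} \left(-3\right) = -2 - \frac{3}{4} = - \frac{11}{4} \approx -2.75$)
$b = 4$ ($b = \left(-2\right)^{2} = 4$)
$T{\left(S \right)} = - \frac{11}{4 S}$
$O{\left(r \right)} = 10 + r^{2} + 2 r$ ($O{\left(r \right)} = r r + \left(-2 + 4\right) \left(5 + r\right) = r^{2} + 2 \left(5 + r\right) = r^{2} + \left(10 + 2 r\right) = 10 + r^{2} + 2 r$)
$\left(T{\left(-2 \right)} + O{\left(-3 \right)}\right) 15 = \left(- \frac{11}{4 \left(-2\right)} + \left(10 + \left(-3\right)^{2} + 2 \left(-3\right)\right)\right) 15 = \left(\left(- \frac{11}{4}\right) \left(- \frac{1}{2}\right) + \left(10 + 9 - 6\right)\right) 15 = \left(\frac{11}{8} + 13\right) 15 = \frac{115}{8} \cdot 15 = \frac{1725}{8}$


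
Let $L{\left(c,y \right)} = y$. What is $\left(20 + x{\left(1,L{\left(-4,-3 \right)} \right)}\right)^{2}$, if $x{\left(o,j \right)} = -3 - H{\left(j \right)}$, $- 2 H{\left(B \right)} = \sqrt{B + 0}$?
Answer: $\frac{\left(34 + i \sqrt{3}\right)^{2}}{4} \approx 288.25 + 29.445 i$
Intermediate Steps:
$H{\left(B \right)} = - \frac{\sqrt{B}}{2}$ ($H{\left(B \right)} = - \frac{\sqrt{B + 0}}{2} = - \frac{\sqrt{B}}{2}$)
$x{\left(o,j \right)} = -3 + \frac{\sqrt{j}}{2}$ ($x{\left(o,j \right)} = -3 - - \frac{\sqrt{j}}{2} = -3 + \frac{\sqrt{j}}{2}$)
$\left(20 + x{\left(1,L{\left(-4,-3 \right)} \right)}\right)^{2} = \left(20 - \left(3 - \frac{\sqrt{-3}}{2}\right)\right)^{2} = \left(20 - \left(3 - \frac{i \sqrt{3}}{2}\right)\right)^{2} = \left(17 + \frac{i \sqrt{3}}{2}\right)^{2}$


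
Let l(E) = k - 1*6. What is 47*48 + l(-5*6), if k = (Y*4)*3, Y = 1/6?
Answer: 2252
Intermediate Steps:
Y = ⅙ ≈ 0.16667
k = 2 (k = ((⅙)*4)*3 = (⅔)*3 = 2)
l(E) = -4 (l(E) = 2 - 1*6 = 2 - 6 = -4)
47*48 + l(-5*6) = 47*48 - 4 = 2256 - 4 = 2252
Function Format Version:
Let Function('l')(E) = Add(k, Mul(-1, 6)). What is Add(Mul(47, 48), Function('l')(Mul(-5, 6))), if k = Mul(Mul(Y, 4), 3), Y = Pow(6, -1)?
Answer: 2252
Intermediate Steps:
Y = Rational(1, 6) ≈ 0.16667
k = 2 (k = Mul(Mul(Rational(1, 6), 4), 3) = Mul(Rational(2, 3), 3) = 2)
Function('l')(E) = -4 (Function('l')(E) = Add(2, Mul(-1, 6)) = Add(2, -6) = -4)
Add(Mul(47, 48), Function('l')(Mul(-5, 6))) = Add(Mul(47, 48), -4) = Add(2256, -4) = 2252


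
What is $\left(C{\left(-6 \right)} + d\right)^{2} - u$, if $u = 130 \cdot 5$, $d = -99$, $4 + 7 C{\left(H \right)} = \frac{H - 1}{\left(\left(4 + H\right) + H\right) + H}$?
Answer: $\frac{37001}{4} \approx 9250.3$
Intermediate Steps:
$C{\left(H \right)} = - \frac{4}{7} + \frac{-1 + H}{7 \left(4 + 3 H\right)}$ ($C{\left(H \right)} = - \frac{4}{7} + \frac{\left(H - 1\right) \frac{1}{\left(\left(4 + H\right) + H\right) + H}}{7} = - \frac{4}{7} + \frac{\left(-1 + H\right) \frac{1}{\left(4 + 2 H\right) + H}}{7} = - \frac{4}{7} + \frac{\left(-1 + H\right) \frac{1}{4 + 3 H}}{7} = - \frac{4}{7} + \frac{\frac{1}{4 + 3 H} \left(-1 + H\right)}{7} = - \frac{4}{7} + \frac{-1 + H}{7 \left(4 + 3 H\right)}$)
$u = 650$
$\left(C{\left(-6 \right)} + d\right)^{2} - u = \left(\frac{-17 - -66}{7 \left(4 + 3 \left(-6\right)\right)} - 99\right)^{2} - 650 = \left(\frac{-17 + 66}{7 \left(4 - 18\right)} - 99\right)^{2} - 650 = \left(\frac{1}{7} \frac{1}{-14} \cdot 49 - 99\right)^{2} - 650 = \left(\frac{1}{7} \left(- \frac{1}{14}\right) 49 - 99\right)^{2} - 650 = \left(- \frac{1}{2} - 99\right)^{2} - 650 = \left(- \frac{199}{2}\right)^{2} - 650 = \frac{39601}{4} - 650 = \frac{37001}{4}$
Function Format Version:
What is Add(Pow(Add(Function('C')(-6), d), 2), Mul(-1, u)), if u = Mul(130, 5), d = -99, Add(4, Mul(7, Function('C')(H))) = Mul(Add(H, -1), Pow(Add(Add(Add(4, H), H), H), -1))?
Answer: Rational(37001, 4) ≈ 9250.3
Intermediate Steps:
Function('C')(H) = Add(Rational(-4, 7), Mul(Rational(1, 7), Pow(Add(4, Mul(3, H)), -1), Add(-1, H))) (Function('C')(H) = Add(Rational(-4, 7), Mul(Rational(1, 7), Mul(Add(H, -1), Pow(Add(Add(Add(4, H), H), H), -1)))) = Add(Rational(-4, 7), Mul(Rational(1, 7), Mul(Add(-1, H), Pow(Add(Add(4, Mul(2, H)), H), -1)))) = Add(Rational(-4, 7), Mul(Rational(1, 7), Mul(Add(-1, H), Pow(Add(4, Mul(3, H)), -1)))) = Add(Rational(-4, 7), Mul(Rational(1, 7), Mul(Pow(Add(4, Mul(3, H)), -1), Add(-1, H)))) = Add(Rational(-4, 7), Mul(Rational(1, 7), Pow(Add(4, Mul(3, H)), -1), Add(-1, H))))
u = 650
Add(Pow(Add(Function('C')(-6), d), 2), Mul(-1, u)) = Add(Pow(Add(Mul(Rational(1, 7), Pow(Add(4, Mul(3, -6)), -1), Add(-17, Mul(-11, -6))), -99), 2), Mul(-1, 650)) = Add(Pow(Add(Mul(Rational(1, 7), Pow(Add(4, -18), -1), Add(-17, 66)), -99), 2), -650) = Add(Pow(Add(Mul(Rational(1, 7), Pow(-14, -1), 49), -99), 2), -650) = Add(Pow(Add(Mul(Rational(1, 7), Rational(-1, 14), 49), -99), 2), -650) = Add(Pow(Add(Rational(-1, 2), -99), 2), -650) = Add(Pow(Rational(-199, 2), 2), -650) = Add(Rational(39601, 4), -650) = Rational(37001, 4)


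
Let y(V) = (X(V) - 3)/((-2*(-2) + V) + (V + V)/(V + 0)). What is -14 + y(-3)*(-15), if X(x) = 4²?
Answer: -79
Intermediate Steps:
X(x) = 16
y(V) = 13/(6 + V) (y(V) = (16 - 3)/((-2*(-2) + V) + (V + V)/(V + 0)) = 13/((4 + V) + (2*V)/V) = 13/((4 + V) + 2) = 13/(6 + V))
-14 + y(-3)*(-15) = -14 + (13/(6 - 3))*(-15) = -14 + (13/3)*(-15) = -14 - 65 = -79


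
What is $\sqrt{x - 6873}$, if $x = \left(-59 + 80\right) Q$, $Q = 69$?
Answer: $4 i \sqrt{339} \approx 73.648 i$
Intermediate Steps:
$x = 1449$ ($x = \left(-59 + 80\right) 69 = 21 \cdot 69 = 1449$)
$\sqrt{x - 6873} = \sqrt{1449 - 6873} = \sqrt{-5424} = 4 i \sqrt{339}$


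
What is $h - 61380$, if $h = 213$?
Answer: $-61167$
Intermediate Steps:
$h - 61380 = 213 - 61380 = -61167$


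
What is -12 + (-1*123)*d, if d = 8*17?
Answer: -16740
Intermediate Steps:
d = 136
-12 + (-1*123)*d = -12 - 1*123*136 = -12 - 123*136 = -12 - 16728 = -16740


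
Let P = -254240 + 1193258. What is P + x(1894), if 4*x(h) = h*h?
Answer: 1835827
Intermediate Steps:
x(h) = h²/4 (x(h) = (h*h)/4 = h²/4)
P = 939018
P + x(1894) = 939018 + (¼)*1894² = 939018 + (¼)*3587236 = 939018 + 896809 = 1835827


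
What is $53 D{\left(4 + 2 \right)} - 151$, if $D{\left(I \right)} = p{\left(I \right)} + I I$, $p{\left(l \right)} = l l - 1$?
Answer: $3612$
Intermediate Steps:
$p{\left(l \right)} = -1 + l^{2}$ ($p{\left(l \right)} = l^{2} - 1 = -1 + l^{2}$)
$D{\left(I \right)} = -1 + 2 I^{2}$ ($D{\left(I \right)} = \left(-1 + I^{2}\right) + I I = \left(-1 + I^{2}\right) + I^{2} = -1 + 2 I^{2}$)
$53 D{\left(4 + 2 \right)} - 151 = 53 \left(-1 + 2 \left(4 + 2\right)^{2}\right) - 151 = 53 \left(-1 + 2 \cdot 6^{2}\right) - 151 = 53 \left(-1 + 2 \cdot 36\right) - 151 = 53 \left(-1 + 72\right) - 151 = 53 \cdot 71 - 151 = 3763 - 151 = 3612$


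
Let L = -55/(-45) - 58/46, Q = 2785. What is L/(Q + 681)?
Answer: -4/358731 ≈ -1.1150e-5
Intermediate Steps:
L = -8/207 (L = -55*(-1/45) - 58*1/46 = 11/9 - 29/23 = -8/207 ≈ -0.038647)
L/(Q + 681) = -8/(207*(2785 + 681)) = -8/207/3466 = -8/207*1/3466 = -4/358731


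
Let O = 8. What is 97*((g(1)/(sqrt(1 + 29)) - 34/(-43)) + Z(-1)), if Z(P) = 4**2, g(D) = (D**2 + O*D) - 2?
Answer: 70034/43 + 679*sqrt(30)/30 ≈ 1752.7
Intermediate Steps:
g(D) = -2 + D**2 + 8*D (g(D) = (D**2 + 8*D) - 2 = -2 + D**2 + 8*D)
Z(P) = 16
97*((g(1)/(sqrt(1 + 29)) - 34/(-43)) + Z(-1)) = 97*(((-2 + 1**2 + 8*1)/(sqrt(1 + 29)) - 34/(-43)) + 16) = 97*(((-2 + 1 + 8)/(sqrt(30)) - 34*(-1/43)) + 16) = 97*((7*(sqrt(30)/30) + 34/43) + 16) = 97*((7*sqrt(30)/30 + 34/43) + 16) = 97*((34/43 + 7*sqrt(30)/30) + 16) = 97*(722/43 + 7*sqrt(30)/30) = 70034/43 + 679*sqrt(30)/30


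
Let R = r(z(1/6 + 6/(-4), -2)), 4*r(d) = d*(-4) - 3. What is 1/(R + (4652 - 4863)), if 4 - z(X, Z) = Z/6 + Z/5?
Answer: -60/12989 ≈ -0.0046193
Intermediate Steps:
z(X, Z) = 4 - 11*Z/30 (z(X, Z) = 4 - (Z/6 + Z/5) = 4 - 11*Z/30)
r(d) = -¾ - d (r(d) = (d*(-4) - 3)/4 = (-4*d - 3)/4 = (-3 - 4*d)/4 = -¾ - d)
R = -329/60 (R = -¾ - (4 - 11/30*(-2)) = -¾ - (4 + 11/15) = -¾ - 1*71/15 = -¾ - 71/15 = -329/60 ≈ -5.4833)
1/(R + (4652 - 4863)) = 1/(-329/60 + (4652 - 4863)) = 1/(-329/60 - 211) = 1/(-12989/60) = -60/12989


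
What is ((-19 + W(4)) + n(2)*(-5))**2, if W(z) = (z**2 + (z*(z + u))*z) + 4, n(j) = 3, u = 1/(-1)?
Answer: 1156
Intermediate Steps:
u = -1
W(z) = 4 + z**2 + z**2*(-1 + z) (W(z) = (z**2 + (z*(z - 1))*z) + 4 = (z**2 + (z*(-1 + z))*z) + 4 = (z**2 + z**2*(-1 + z)) + 4 = 4 + z**2 + z**2*(-1 + z))
((-19 + W(4)) + n(2)*(-5))**2 = ((-19 + (4 + 4**3)) + 3*(-5))**2 = ((-19 + (4 + 64)) - 15)**2 = ((-19 + 68) - 15)**2 = (49 - 15)**2 = 34**2 = 1156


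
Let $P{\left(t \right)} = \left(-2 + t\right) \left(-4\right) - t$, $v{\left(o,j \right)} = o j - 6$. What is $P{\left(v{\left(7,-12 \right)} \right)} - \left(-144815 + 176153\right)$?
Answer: $-30880$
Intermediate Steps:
$v{\left(o,j \right)} = -6 + j o$ ($v{\left(o,j \right)} = j o - 6 = -6 + j o$)
$P{\left(t \right)} = 8 - 5 t$ ($P{\left(t \right)} = \left(8 - 4 t\right) - t = 8 - 5 t$)
$P{\left(v{\left(7,-12 \right)} \right)} - \left(-144815 + 176153\right) = \left(8 - 5 \left(-6 - 84\right)\right) - \left(-144815 + 176153\right) = \left(8 - 5 \left(-6 - 84\right)\right) - 31338 = \left(8 - -450\right) - 31338 = \left(8 + 450\right) - 31338 = 458 - 31338 = -30880$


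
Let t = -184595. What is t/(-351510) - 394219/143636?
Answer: -11205743327/5048949036 ≈ -2.2194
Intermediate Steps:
t/(-351510) - 394219/143636 = -184595/(-351510) - 394219/143636 = -184595*(-1/351510) - 394219*1/143636 = 36919/70302 - 394219/143636 = -11205743327/5048949036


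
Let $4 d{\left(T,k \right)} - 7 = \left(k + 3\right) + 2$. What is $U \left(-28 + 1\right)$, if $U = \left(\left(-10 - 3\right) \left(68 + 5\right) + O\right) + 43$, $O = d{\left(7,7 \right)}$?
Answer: $\frac{97335}{4} \approx 24334.0$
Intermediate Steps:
$d{\left(T,k \right)} = 3 + \frac{k}{4}$ ($d{\left(T,k \right)} = \frac{7}{4} + \frac{\left(k + 3\right) + 2}{4} = \frac{7}{4} + \frac{\left(3 + k\right) + 2}{4} = \frac{7}{4} + \frac{5 + k}{4} = \frac{7}{4} + \left(\frac{5}{4} + \frac{k}{4}\right) = 3 + \frac{k}{4}$)
$O = \frac{19}{4}$ ($O = 3 + \frac{1}{4} \cdot 7 = 3 + \frac{7}{4} = \frac{19}{4} \approx 4.75$)
$U = - \frac{3605}{4}$ ($U = \left(\left(-10 - 3\right) \left(68 + 5\right) + \frac{19}{4}\right) + 43 = \left(\left(-13\right) 73 + \frac{19}{4}\right) + 43 = \left(-949 + \frac{19}{4}\right) + 43 = - \frac{3777}{4} + 43 = - \frac{3605}{4} \approx -901.25$)
$U \left(-28 + 1\right) = - \frac{3605 \left(-28 + 1\right)}{4} = \left(- \frac{3605}{4}\right) \left(-27\right) = \frac{97335}{4}$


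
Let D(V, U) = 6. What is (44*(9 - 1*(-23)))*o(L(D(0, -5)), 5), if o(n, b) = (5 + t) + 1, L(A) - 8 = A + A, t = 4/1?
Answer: 14080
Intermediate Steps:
t = 4 (t = 4*1 = 4)
L(A) = 8 + 2*A (L(A) = 8 + (A + A) = 8 + 2*A)
o(n, b) = 10 (o(n, b) = (5 + 4) + 1 = 9 + 1 = 10)
(44*(9 - 1*(-23)))*o(L(D(0, -5)), 5) = (44*(9 - 1*(-23)))*10 = (44*(9 + 23))*10 = (44*32)*10 = 1408*10 = 14080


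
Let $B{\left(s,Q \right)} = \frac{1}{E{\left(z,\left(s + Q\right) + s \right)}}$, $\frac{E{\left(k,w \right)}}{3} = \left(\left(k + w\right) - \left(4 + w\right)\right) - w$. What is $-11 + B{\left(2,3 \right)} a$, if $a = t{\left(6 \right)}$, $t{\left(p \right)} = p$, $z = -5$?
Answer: $- \frac{89}{8} \approx -11.125$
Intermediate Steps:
$a = 6$
$E{\left(k,w \right)} = -12 - 3 w + 3 k$ ($E{\left(k,w \right)} = 3 \left(\left(\left(k + w\right) - \left(4 + w\right)\right) - w\right) = 3 \left(\left(-4 + k\right) - w\right) = 3 \left(-4 + k - w\right) = -12 - 3 w + 3 k$)
$B{\left(s,Q \right)} = \frac{1}{-27 - 6 s - 3 Q}$ ($B{\left(s,Q \right)} = \frac{1}{-12 - 3 \left(\left(s + Q\right) + s\right) + 3 \left(-5\right)} = \frac{1}{-12 - 3 \left(\left(Q + s\right) + s\right) - 15} = \frac{1}{-12 - 3 \left(Q + 2 s\right) - 15} = \frac{1}{-12 - \left(3 Q + 6 s\right) - 15} = \frac{1}{-27 - 6 s - 3 Q}$)
$-11 + B{\left(2,3 \right)} a = -11 + - \frac{1}{27 + 3 \cdot 3 + 6 \cdot 2} \cdot 6 = -11 + - \frac{1}{27 + 9 + 12} \cdot 6 = -11 + - \frac{1}{48} \cdot 6 = -11 + \left(-1\right) \frac{1}{48} \cdot 6 = -11 - \frac{1}{8} = - \frac{89}{8}$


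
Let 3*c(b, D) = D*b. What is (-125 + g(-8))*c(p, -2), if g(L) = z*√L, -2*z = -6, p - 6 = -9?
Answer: -250 + 12*I*√2 ≈ -250.0 + 16.971*I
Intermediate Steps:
p = -3 (p = 6 - 9 = -3)
z = 3 (z = -½*(-6) = 3)
g(L) = 3*√L
c(b, D) = D*b/3 (c(b, D) = (D*b)/3 = D*b/3)
(-125 + g(-8))*c(p, -2) = (-125 + 3*√(-8))*((⅓)*(-2)*(-3)) = (-125 + 3*(2*I*√2))*2 = (-125 + 6*I*√2)*2 = -250 + 12*I*√2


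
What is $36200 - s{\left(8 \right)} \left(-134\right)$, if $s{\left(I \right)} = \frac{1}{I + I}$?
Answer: $\frac{289667}{8} \approx 36208.0$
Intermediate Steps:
$s{\left(I \right)} = \frac{1}{2 I}$
$36200 - s{\left(8 \right)} \left(-134\right) = 36200 - \frac{1}{2 \cdot 8} \left(-134\right) = 36200 - \frac{1}{2} \cdot \frac{1}{8} \left(-134\right) = 36200 - \frac{1}{16} \left(-134\right) = 36200 - - \frac{67}{8} = 36200 + \frac{67}{8} = \frac{289667}{8}$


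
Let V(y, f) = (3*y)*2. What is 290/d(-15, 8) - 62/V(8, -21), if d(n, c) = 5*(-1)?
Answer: -1423/24 ≈ -59.292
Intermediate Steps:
d(n, c) = -5
V(y, f) = 6*y
290/d(-15, 8) - 62/V(8, -21) = 290/(-5) - 62/(6*8) = 290*(-⅕) - 62/48 = -58 - 62*1/48 = -58 - 31/24 = -1423/24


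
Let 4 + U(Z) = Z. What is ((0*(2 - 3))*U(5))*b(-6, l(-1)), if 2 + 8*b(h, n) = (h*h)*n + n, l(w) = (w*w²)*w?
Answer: 0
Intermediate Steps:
U(Z) = -4 + Z
l(w) = w⁴ (l(w) = w³*w = w⁴)
b(h, n) = -¼ + n/8 + n*h²/8 (b(h, n) = -¼ + ((h*h)*n + n)/8 = -¼ + (h²*n + n)/8 = -¼ + (n*h² + n)/8 = -¼ + (n + n*h²)/8 = -¼ + (n/8 + n*h²/8) = -¼ + n/8 + n*h²/8)
((0*(2 - 3))*U(5))*b(-6, l(-1)) = ((0*(2 - 3))*(-4 + 5))*(-¼ + (⅛)*(-1)⁴ + (⅛)*(-1)⁴*(-6)²) = ((0*(-1))*1)*(-¼ + (⅛)*1 + (⅛)*1*36) = (0*1)*(-¼ + ⅛ + 9/2) = 0*(35/8) = 0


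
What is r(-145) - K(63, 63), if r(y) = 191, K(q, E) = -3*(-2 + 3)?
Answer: 194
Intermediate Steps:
K(q, E) = -3 (K(q, E) = -3*1 = -3)
r(-145) - K(63, 63) = 191 - 1*(-3) = 191 + 3 = 194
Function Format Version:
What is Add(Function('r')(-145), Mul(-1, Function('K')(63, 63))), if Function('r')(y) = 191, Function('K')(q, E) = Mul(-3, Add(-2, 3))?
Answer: 194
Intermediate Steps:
Function('K')(q, E) = -3 (Function('K')(q, E) = Mul(-3, 1) = -3)
Add(Function('r')(-145), Mul(-1, Function('K')(63, 63))) = Add(191, Mul(-1, -3)) = Add(191, 3) = 194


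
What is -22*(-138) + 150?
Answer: 3186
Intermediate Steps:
-22*(-138) + 150 = 3036 + 150 = 3186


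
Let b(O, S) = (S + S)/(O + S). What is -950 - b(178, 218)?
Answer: -94159/99 ≈ -951.10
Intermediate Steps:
b(O, S) = 2*S/(O + S) (b(O, S) = (2*S)/(O + S) = 2*S/(O + S))
-950 - b(178, 218) = -950 - 2*218/(178 + 218) = -950 - 2*218/396 = -950 - 1*109/99 = -950 - 109/99 = -94159/99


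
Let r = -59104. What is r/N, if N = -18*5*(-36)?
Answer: -7388/405 ≈ -18.242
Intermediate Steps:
N = 3240 (N = -90*(-36) = 3240)
r/N = -59104/3240 = -59104*1/3240 = -7388/405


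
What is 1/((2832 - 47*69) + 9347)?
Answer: 1/8936 ≈ 0.00011191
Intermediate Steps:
1/((2832 - 47*69) + 9347) = 1/((2832 - 3243) + 9347) = 1/(-411 + 9347) = 1/8936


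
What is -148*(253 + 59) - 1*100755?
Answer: -146931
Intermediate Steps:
-148*(253 + 59) - 1*100755 = -148*312 - 100755 = -1*46176 - 100755 = -46176 - 100755 = -146931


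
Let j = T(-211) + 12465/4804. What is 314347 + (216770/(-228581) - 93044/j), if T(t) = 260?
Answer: 12934488793925747/41193724915 ≈ 3.1399e+5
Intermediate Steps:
j = 1261505/4804 (j = 260 + 12465/4804 = 1261505/4804 ≈ 262.59)
314347 + (216770/(-228581) - 93044/j) = 314347 + (216770/(-228581) - 93044/1261505/4804) = 314347 + (216770*(-1/228581) - 93044*4804/1261505) = 314347 + (-216770/228581 - 63854768/180215) = 314347 - 14635051929758/41193724915 = 12934488793925747/41193724915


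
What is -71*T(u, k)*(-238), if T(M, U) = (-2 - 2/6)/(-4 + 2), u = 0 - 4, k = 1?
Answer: 59143/3 ≈ 19714.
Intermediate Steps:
u = -4
T(M, U) = 7/6 (T(M, U) = (-2 - 2*1/6)/(-2) = (-2 - 1/3)*(-1/2) = -7/3*(-1/2) = 7/6)
-71*T(u, k)*(-238) = -71*7/6*(-238) = -497/6*(-238) = 59143/3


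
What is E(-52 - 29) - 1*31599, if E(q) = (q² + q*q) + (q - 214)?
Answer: -18772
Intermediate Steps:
E(q) = -214 + q + 2*q² (E(q) = (q² + q²) + (-214 + q) = 2*q² + (-214 + q) = -214 + q + 2*q²)
E(-52 - 29) - 1*31599 = (-214 + (-52 - 29) + 2*(-52 - 29)²) - 1*31599 = (-214 - 81 + 2*(-81)²) - 31599 = (-214 - 81 + 2*6561) - 31599 = (-214 - 81 + 13122) - 31599 = 12827 - 31599 = -18772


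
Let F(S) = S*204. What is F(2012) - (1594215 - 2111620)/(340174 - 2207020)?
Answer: 766242689603/1866846 ≈ 4.1045e+5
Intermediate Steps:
F(S) = 204*S
F(2012) - (1594215 - 2111620)/(340174 - 2207020) = 204*2012 - (1594215 - 2111620)/(340174 - 2207020) = 410448 - (-517405)/(-1866846) = 410448 - (-517405)*(-1)/1866846 = 410448 - 1*517405/1866846 = 410448 - 517405/1866846 = 766242689603/1866846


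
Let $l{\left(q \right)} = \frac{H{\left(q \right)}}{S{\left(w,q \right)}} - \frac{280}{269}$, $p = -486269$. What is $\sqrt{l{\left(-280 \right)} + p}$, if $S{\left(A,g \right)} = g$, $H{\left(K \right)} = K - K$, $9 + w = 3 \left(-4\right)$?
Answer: $\frac{i \sqrt{35186986429}}{269} \approx 697.33 i$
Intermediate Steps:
$w = -21$ ($w = -9 + 3 \left(-4\right) = -9 - 12 = -21$)
$H{\left(K \right)} = 0$
$l{\left(q \right)} = - \frac{280}{269}$ ($l{\left(q \right)} = \frac{0}{q} - \frac{280}{269} = 0 - \frac{280}{269} = - \frac{280}{269}$)
$\sqrt{l{\left(-280 \right)} + p} = \sqrt{- \frac{280}{269} - 486269} = \sqrt{- \frac{130806641}{269}} = \frac{i \sqrt{35186986429}}{269}$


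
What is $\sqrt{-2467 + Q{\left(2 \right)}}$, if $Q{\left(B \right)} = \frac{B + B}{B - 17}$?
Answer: $\frac{i \sqrt{555135}}{15} \approx 49.672 i$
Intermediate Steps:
$Q{\left(B \right)} = \frac{2 B}{-17 + B}$
$\sqrt{-2467 + Q{\left(2 \right)}} = \sqrt{-2467 + 2 \cdot 2 \frac{1}{-17 + 2}} = \sqrt{-2467 + 2 \cdot 2 \frac{1}{-15}} = \sqrt{-2467 + 2 \cdot 2 \left(- \frac{1}{15}\right)} = \sqrt{-2467 - \frac{4}{15}} = \sqrt{- \frac{37009}{15}} = \frac{i \sqrt{555135}}{15}$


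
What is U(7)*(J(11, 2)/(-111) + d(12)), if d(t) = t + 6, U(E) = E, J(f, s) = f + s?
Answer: 13895/111 ≈ 125.18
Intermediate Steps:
d(t) = 6 + t
U(7)*(J(11, 2)/(-111) + d(12)) = 7*((11 + 2)/(-111) + (6 + 12)) = 7*(13*(-1/111) + 18) = 7*(-13/111 + 18) = 7*(1985/111) = 13895/111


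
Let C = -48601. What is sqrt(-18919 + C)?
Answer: 8*I*sqrt(1055) ≈ 259.85*I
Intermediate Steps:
sqrt(-18919 + C) = sqrt(-18919 - 48601) = sqrt(-67520) = 8*I*sqrt(1055)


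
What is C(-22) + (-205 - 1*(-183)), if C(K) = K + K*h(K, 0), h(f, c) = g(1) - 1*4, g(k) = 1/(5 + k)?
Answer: 121/3 ≈ 40.333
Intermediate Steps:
h(f, c) = -23/6 (h(f, c) = 1/(5 + 1) - 1*4 = 1/6 - 4 = ⅙ - 4 = -23/6)
C(K) = -17*K/6 (C(K) = K + K*(-23/6) = K - 23*K/6 = -17*K/6)
C(-22) + (-205 - 1*(-183)) = -17/6*(-22) + (-205 - 1*(-183)) = 187/3 + (-205 + 183) = 187/3 - 22 = 121/3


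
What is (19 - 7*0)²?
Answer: 361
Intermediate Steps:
(19 - 7*0)² = (19 + 0)² = 19² = 361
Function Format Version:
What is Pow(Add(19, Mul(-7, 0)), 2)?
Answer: 361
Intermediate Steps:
Pow(Add(19, Mul(-7, 0)), 2) = Pow(Add(19, 0), 2) = Pow(19, 2) = 361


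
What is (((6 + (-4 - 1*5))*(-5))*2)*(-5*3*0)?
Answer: 0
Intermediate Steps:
(((6 + (-4 - 1*5))*(-5))*2)*(-5*3*0) = (((6 + (-4 - 5))*(-5))*2)*(-15*0) = (((6 - 9)*(-5))*2)*0 = (-3*(-5)*2)*0 = (15*2)*0 = 30*0 = 0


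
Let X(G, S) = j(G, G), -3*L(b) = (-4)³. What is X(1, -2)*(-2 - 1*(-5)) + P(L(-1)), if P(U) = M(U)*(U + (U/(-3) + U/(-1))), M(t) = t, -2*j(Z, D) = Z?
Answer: -8273/54 ≈ -153.20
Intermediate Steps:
j(Z, D) = -Z/2
L(b) = 64/3 (L(b) = -⅓*(-4)³ = -⅓*(-64) = 64/3)
X(G, S) = -G/2
P(U) = -U²/3 (P(U) = U*(U + (U/(-3) + U/(-1))) = U*(U + (U*(-⅓) + U*(-1))) = U*(U + (-U/3 - U)) = U*(U - 4*U/3) = U*(-U/3) = -U²/3)
X(1, -2)*(-2 - 1*(-5)) + P(L(-1)) = (-½*1)*(-2 - 1*(-5)) - (64/3)²/3 = -(-2 + 5)/2 - ⅓*4096/9 = -½*3 - 4096/27 = -3/2 - 4096/27 = -8273/54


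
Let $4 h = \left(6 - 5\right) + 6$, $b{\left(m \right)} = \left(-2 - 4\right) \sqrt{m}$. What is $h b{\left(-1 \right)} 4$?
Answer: $- 42 i \approx - 42.0 i$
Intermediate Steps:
$b{\left(m \right)} = - 6 \sqrt{m}$ ($b{\left(m \right)} = \left(-2 - 4\right) \sqrt{m} = - 6 \sqrt{m}$)
$h = \frac{7}{4}$ ($h = \frac{\left(6 - 5\right) + 6}{4} = \frac{1 + 6}{4} = \frac{1}{4} \cdot 7 = \frac{7}{4} \approx 1.75$)
$h b{\left(-1 \right)} 4 = \frac{7 \left(- 6 \sqrt{-1}\right)}{4} \cdot 4 = \frac{7 \left(- 6 i\right)}{4} \cdot 4 = - \frac{21 i}{2} \cdot 4 = - 42 i$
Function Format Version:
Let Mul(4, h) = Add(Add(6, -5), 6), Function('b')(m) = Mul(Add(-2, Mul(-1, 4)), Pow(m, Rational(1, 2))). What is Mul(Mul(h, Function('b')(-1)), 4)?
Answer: Mul(-42, I) ≈ Mul(-42.000, I)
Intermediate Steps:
Function('b')(m) = Mul(-6, Pow(m, Rational(1, 2))) (Function('b')(m) = Mul(Add(-2, -4), Pow(m, Rational(1, 2))) = Mul(-6, Pow(m, Rational(1, 2))))
h = Rational(7, 4) (h = Mul(Rational(1, 4), Add(Add(6, -5), 6)) = Mul(Rational(1, 4), Add(1, 6)) = Mul(Rational(1, 4), 7) = Rational(7, 4) ≈ 1.7500)
Mul(Mul(h, Function('b')(-1)), 4) = Mul(Mul(Rational(7, 4), Mul(-6, Pow(-1, Rational(1, 2)))), 4) = Mul(Mul(Rational(7, 4), Mul(-6, I)), 4) = Mul(Mul(Rational(-21, 2), I), 4) = Mul(-42, I)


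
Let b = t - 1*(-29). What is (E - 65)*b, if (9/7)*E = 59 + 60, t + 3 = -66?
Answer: -9920/9 ≈ -1102.2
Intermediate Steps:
t = -69 (t = -3 - 66 = -69)
E = 833/9 (E = 7*(59 + 60)/9 = (7/9)*119 = 833/9 ≈ 92.556)
b = -40 (b = -69 - 1*(-29) = -69 + 29 = -40)
(E - 65)*b = (833/9 - 65)*(-40) = (248/9)*(-40) = -9920/9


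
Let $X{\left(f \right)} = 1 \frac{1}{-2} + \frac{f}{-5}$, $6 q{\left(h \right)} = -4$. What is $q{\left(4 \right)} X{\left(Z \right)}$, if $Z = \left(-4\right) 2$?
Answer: $- \frac{11}{15} \approx -0.73333$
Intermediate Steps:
$q{\left(h \right)} = - \frac{2}{3}$ ($q{\left(h \right)} = \frac{1}{6} \left(-4\right) = - \frac{2}{3}$)
$Z = -8$
$X{\left(f \right)} = - \frac{1}{2} - \frac{f}{5}$ ($X{\left(f \right)} = 1 \left(- \frac{1}{2}\right) + f \left(- \frac{1}{5}\right) = - \frac{1}{2} - \frac{f}{5}$)
$q{\left(4 \right)} X{\left(Z \right)} = - \frac{2 \left(- \frac{1}{2} - - \frac{8}{5}\right)}{3} = - \frac{2 \left(- \frac{1}{2} + \frac{8}{5}\right)}{3} = \left(- \frac{2}{3}\right) \frac{11}{10} = - \frac{11}{15}$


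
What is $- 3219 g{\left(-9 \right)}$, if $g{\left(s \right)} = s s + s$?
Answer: $-231768$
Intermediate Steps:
$g{\left(s \right)} = s + s^{2}$ ($g{\left(s \right)} = s^{2} + s = s + s^{2}$)
$- 3219 g{\left(-9 \right)} = - 3219 \left(- 9 \left(1 - 9\right)\right) = - 3219 \left(\left(-9\right) \left(-8\right)\right) = \left(-3219\right) 72 = -231768$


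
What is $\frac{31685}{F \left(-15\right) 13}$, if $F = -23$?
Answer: $\frac{6337}{897} \approx 7.0647$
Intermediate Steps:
$\frac{31685}{F \left(-15\right) 13} = \frac{31685}{\left(-23\right) \left(-15\right) 13} = \frac{31685}{345 \cdot 13} = \frac{31685}{4485} = 31685 \cdot \frac{1}{4485} = \frac{6337}{897}$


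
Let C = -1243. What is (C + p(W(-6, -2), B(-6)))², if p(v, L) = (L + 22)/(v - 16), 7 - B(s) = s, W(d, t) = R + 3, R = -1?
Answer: 6205081/4 ≈ 1.5513e+6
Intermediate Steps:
W(d, t) = 2 (W(d, t) = -1 + 3 = 2)
B(s) = 7 - s
p(v, L) = (22 + L)/(-16 + v)
(C + p(W(-6, -2), B(-6)))² = (-1243 + (22 + (7 - 1*(-6)))/(-16 + 2))² = (-1243 + (22 + (7 + 6))/(-14))² = (-1243 - (22 + 13)/14)² = (-1243 - 1/14*35)² = (-1243 - 5/2)² = (-2491/2)² = 6205081/4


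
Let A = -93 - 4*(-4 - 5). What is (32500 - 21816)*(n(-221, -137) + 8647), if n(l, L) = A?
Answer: 91775560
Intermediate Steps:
A = -57 (A = -93 - 4*(-9) = -93 - 1*(-36) = -93 + 36 = -57)
n(l, L) = -57
(32500 - 21816)*(n(-221, -137) + 8647) = (32500 - 21816)*(-57 + 8647) = 10684*8590 = 91775560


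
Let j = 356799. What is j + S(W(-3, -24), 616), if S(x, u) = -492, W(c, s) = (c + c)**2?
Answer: 356307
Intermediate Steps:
W(c, s) = 4*c**2 (W(c, s) = (2*c)**2 = 4*c**2)
j + S(W(-3, -24), 616) = 356799 - 492 = 356307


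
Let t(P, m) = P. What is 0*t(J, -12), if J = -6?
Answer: 0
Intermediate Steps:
0*t(J, -12) = 0*(-6) = 0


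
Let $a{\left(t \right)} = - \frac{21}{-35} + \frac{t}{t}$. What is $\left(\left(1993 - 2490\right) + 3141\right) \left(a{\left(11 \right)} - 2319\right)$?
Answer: $- \frac{30636028}{5} \approx -6.1272 \cdot 10^{6}$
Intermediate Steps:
$a{\left(t \right)} = \frac{8}{5}$ ($a{\left(t \right)} = \left(-21\right) \left(- \frac{1}{35}\right) + 1 = \frac{3}{5} + 1 = \frac{8}{5}$)
$\left(\left(1993 - 2490\right) + 3141\right) \left(a{\left(11 \right)} - 2319\right) = \left(\left(1993 - 2490\right) + 3141\right) \left(\frac{8}{5} - 2319\right) = \left(-497 + 3141\right) \left(- \frac{11587}{5}\right) = 2644 \left(- \frac{11587}{5}\right) = - \frac{30636028}{5}$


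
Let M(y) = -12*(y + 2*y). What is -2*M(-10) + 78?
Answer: -642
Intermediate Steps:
M(y) = -36*y
-2*M(-10) + 78 = -(-72)*(-10) + 78 = -2*360 + 78 = -720 + 78 = -642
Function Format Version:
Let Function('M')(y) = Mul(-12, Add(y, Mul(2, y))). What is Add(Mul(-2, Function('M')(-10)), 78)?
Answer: -642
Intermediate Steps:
Function('M')(y) = Mul(-36, y) (Function('M')(y) = Mul(-12, Mul(3, y)) = Mul(-36, y))
Add(Mul(-2, Function('M')(-10)), 78) = Add(Mul(-2, Mul(-36, -10)), 78) = Add(Mul(-2, 360), 78) = Add(-720, 78) = -642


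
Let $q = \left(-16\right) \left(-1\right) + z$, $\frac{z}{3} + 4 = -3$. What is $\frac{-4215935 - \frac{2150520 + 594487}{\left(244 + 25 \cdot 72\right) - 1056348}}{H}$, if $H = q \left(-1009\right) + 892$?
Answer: $- \frac{1481624796411}{2086467616} \approx -710.11$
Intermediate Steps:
$z = -21$ ($z = -12 + 3 \left(-3\right) = -12 - 9 = -21$)
$q = -5$ ($q = \left(-16\right) \left(-1\right) - 21 = 16 - 21 = -5$)
$H = 5937$ ($H = \left(-5\right) \left(-1009\right) + 892 = 5045 + 892 = 5937$)
$\frac{-4215935 - \frac{2150520 + 594487}{\left(244 + 25 \cdot 72\right) - 1056348}}{H} = \frac{-4215935 - \frac{2150520 + 594487}{\left(244 + 25 \cdot 72\right) - 1056348}}{5937} = \left(-4215935 - \frac{2745007}{\left(244 + 1800\right) - 1056348}\right) \frac{1}{5937} = \left(-4215935 - \frac{2745007}{2044 - 1056348}\right) \frac{1}{5937} = \left(-4215935 - \frac{2745007}{-1054304}\right) \frac{1}{5937} = \left(-4215935 - 2745007 \left(- \frac{1}{1054304}\right)\right) \frac{1}{5937} = \left(-4215935 - - \frac{2745007}{1054304}\right) \frac{1}{5937} = \left(-4215935 + \frac{2745007}{1054304}\right) \frac{1}{5937} = \left(- \frac{4444874389233}{1054304}\right) \frac{1}{5937} = - \frac{1481624796411}{2086467616}$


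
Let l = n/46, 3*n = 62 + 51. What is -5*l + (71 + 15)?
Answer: 11303/138 ≈ 81.906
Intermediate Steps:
n = 113/3 (n = (62 + 51)/3 = (⅓)*113 = 113/3 ≈ 37.667)
l = 113/138 (l = (113/3)/46 = (113/3)*(1/46) = 113/138 ≈ 0.81884)
-5*l + (71 + 15) = -5*113/138 + (71 + 15) = -565/138 + 86 = 11303/138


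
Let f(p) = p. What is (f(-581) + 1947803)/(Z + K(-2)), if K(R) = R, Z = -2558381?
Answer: -1947222/2558383 ≈ -0.76111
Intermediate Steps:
(f(-581) + 1947803)/(Z + K(-2)) = (-581 + 1947803)/(-2558381 - 2) = 1947222/(-2558383) = 1947222*(-1/2558383) = -1947222/2558383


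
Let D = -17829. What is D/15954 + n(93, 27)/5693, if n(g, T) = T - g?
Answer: -34184487/30275374 ≈ -1.1291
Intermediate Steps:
D/15954 + n(93, 27)/5693 = -17829/15954 + (27 - 1*93)/5693 = -17829*1/15954 + (27 - 93)*(1/5693) = -5943/5318 - 66*1/5693 = -5943/5318 - 66/5693 = -34184487/30275374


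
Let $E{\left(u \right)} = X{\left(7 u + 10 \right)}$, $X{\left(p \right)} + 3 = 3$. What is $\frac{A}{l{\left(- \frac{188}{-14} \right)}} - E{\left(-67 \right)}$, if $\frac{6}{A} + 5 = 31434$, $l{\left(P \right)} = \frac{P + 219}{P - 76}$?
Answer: $- \frac{2628}{51134983} \approx -5.1393 \cdot 10^{-5}$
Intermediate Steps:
$l{\left(P \right)} = \frac{219 + P}{-76 + P}$
$X{\left(p \right)} = 0$ ($X{\left(p \right)} = -3 + 3 = 0$)
$E{\left(u \right)} = 0$
$A = \frac{6}{31429}$ ($A = \frac{6}{-5 + 31434} = \frac{6}{31429} \approx 0.00019091$)
$\frac{A}{l{\left(- \frac{188}{-14} \right)}} - E{\left(-67 \right)} = \frac{6}{31429 \frac{219 - \frac{188}{-14}}{-76 - \frac{188}{-14}}} - 0 = \frac{6}{31429 \frac{219 - - \frac{94}{7}}{-76 - - \frac{94}{7}}} + 0 = \frac{6}{31429 \frac{219 + \frac{94}{7}}{-76 + \frac{94}{7}}} + 0 = \frac{6}{31429 \frac{1}{- \frac{438}{7}} \cdot \frac{1627}{7}} + 0 = \frac{6}{31429 \left(\left(- \frac{7}{438}\right) \frac{1627}{7}\right)} + 0 = \frac{6}{31429 \left(- \frac{1627}{438}\right)} + 0 = \frac{6}{31429} \left(- \frac{438}{1627}\right) + 0 = - \frac{2628}{51134983} + 0 = - \frac{2628}{51134983}$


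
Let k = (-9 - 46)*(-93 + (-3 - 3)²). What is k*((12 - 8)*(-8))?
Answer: -100320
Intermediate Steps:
k = 3135 (k = -55*(-93 + (-6)²) = -55*(-93 + 36) = -55*(-57) = 3135)
k*((12 - 8)*(-8)) = 3135*((12 - 8)*(-8)) = 3135*(4*(-8)) = 3135*(-32) = -100320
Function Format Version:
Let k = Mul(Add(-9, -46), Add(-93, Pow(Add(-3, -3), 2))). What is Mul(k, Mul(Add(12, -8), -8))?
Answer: -100320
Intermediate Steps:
k = 3135 (k = Mul(-55, Add(-93, Pow(-6, 2))) = Mul(-55, Add(-93, 36)) = Mul(-55, -57) = 3135)
Mul(k, Mul(Add(12, -8), -8)) = Mul(3135, Mul(Add(12, -8), -8)) = Mul(3135, Mul(4, -8)) = Mul(3135, -32) = -100320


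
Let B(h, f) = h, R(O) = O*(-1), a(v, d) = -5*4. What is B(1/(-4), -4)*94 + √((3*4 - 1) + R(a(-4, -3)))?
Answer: -47/2 + √31 ≈ -17.932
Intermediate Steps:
a(v, d) = -20
R(O) = -O
B(1/(-4), -4)*94 + √((3*4 - 1) + R(a(-4, -3))) = 94/(-4) + √((3*4 - 1) - 1*(-20)) = -¼*94 + √((12 - 1) + 20) = -47/2 + √(11 + 20) = -47/2 + √31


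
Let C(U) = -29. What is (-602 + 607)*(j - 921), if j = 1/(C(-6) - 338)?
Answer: -1690040/367 ≈ -4605.0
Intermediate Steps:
j = -1/367 (j = 1/(-29 - 338) = 1/(-367) = -1/367 ≈ -0.0027248)
(-602 + 607)*(j - 921) = (-602 + 607)*(-1/367 - 921) = 5*(-338008/367) = -1690040/367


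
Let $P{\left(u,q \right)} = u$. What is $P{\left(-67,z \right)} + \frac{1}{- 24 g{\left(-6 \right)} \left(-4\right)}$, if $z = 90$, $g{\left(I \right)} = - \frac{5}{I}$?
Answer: $- \frac{5359}{80} \approx -66.988$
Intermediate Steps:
$P{\left(-67,z \right)} + \frac{1}{- 24 g{\left(-6 \right)} \left(-4\right)} = -67 + \frac{1}{- 24 \left(- \frac{5}{-6}\right) \left(-4\right)} = -67 + \frac{1}{- 24 \left(\left(-5\right) \left(- \frac{1}{6}\right)\right) \left(-4\right)} = -67 + \frac{1}{\left(-24\right) \frac{5}{6} \left(-4\right)} = -67 + \frac{1}{\left(-20\right) \left(-4\right)} = -67 + \frac{1}{80} = - \frac{5359}{80}$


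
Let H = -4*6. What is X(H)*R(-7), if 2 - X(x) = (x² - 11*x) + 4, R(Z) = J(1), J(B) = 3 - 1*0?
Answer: -2526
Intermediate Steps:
J(B) = 3 (J(B) = 3 + 0 = 3)
R(Z) = 3
H = -24
X(x) = -2 - x² + 11*x (X(x) = 2 - ((x² - 11*x) + 4) = 2 - (4 + x² - 11*x) = 2 + (-4 - x² + 11*x) = -2 - x² + 11*x)
X(H)*R(-7) = (-2 - 1*(-24)² + 11*(-24))*3 = (-2 - 1*576 - 264)*3 = (-2 - 576 - 264)*3 = -842*3 = -2526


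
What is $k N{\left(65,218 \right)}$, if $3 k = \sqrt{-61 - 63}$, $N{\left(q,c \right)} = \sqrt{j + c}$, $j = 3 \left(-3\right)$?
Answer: $\frac{2 i \sqrt{6479}}{3} \approx 53.661 i$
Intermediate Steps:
$j = -9$
$N{\left(q,c \right)} = \sqrt{-9 + c}$
$k = \frac{2 i \sqrt{31}}{3}$ ($k = \frac{\sqrt{-61 - 63}}{3} = \frac{\sqrt{-124}}{3} = \frac{2 i \sqrt{31}}{3} \approx 3.7118 i$)
$k N{\left(65,218 \right)} = \frac{2 i \sqrt{31}}{3} \sqrt{-9 + 218} = \frac{2 i \sqrt{31}}{3} \sqrt{209} = \frac{2 i \sqrt{6479}}{3}$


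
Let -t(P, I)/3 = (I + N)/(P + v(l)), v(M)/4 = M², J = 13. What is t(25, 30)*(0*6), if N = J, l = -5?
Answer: 0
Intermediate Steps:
N = 13
v(M) = 4*M²
t(P, I) = -3*(13 + I)/(100 + P) (t(P, I) = -3*(I + 13)/(P + 4*(-5)²) = -3*(13 + I)/(P + 4*25) = -3*(13 + I)/(P + 100) = -3*(13 + I)/(100 + P))
t(25, 30)*(0*6) = (3*(-13 - 1*30)/(100 + 25))*(0*6) = (3*(-13 - 30)/125)*0 = (3*(1/125)*(-43))*0 = -129/125*0 = 0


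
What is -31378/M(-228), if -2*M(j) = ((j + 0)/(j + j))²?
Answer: 251024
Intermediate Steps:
M(j) = -⅛ (M(j) = -(j + 0)²/(j + j)²/2 = -(j/((2*j)))²/2 = -(j*(1/(2*j)))²/2 = -(½)²/2 = -½*¼ = -⅛)
-31378/M(-228) = -31378/(-⅛) = -31378*(-8) = 251024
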